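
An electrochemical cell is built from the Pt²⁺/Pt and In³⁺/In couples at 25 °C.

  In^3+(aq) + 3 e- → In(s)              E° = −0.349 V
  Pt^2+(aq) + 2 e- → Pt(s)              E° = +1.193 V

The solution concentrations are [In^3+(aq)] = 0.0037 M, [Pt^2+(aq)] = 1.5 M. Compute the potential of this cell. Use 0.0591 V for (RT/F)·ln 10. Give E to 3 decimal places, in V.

+1.595 V

Since E°(Pt²⁺/Pt) > E°(In³⁺/In), Pt²⁺/Pt serves as the cathode.
The standard potential is +1.193 − (−0.349) = +1.542 V and the balanced reaction transfers n = 6 electrons.
The balanced reaction is 3 Pt^2+(aq) + 2 In(s) → 3 Pt(s) + 2 In^3+(aq), so Q = [In^3+(aq)]^2 / [Pt^2+(aq)]^3 = 4.06×10^−6 and log Q = −5.392.
E = E° − (0.0591/n)·log Q = +1.542 − (0.0591/6)(−5.392) = +1.595 V.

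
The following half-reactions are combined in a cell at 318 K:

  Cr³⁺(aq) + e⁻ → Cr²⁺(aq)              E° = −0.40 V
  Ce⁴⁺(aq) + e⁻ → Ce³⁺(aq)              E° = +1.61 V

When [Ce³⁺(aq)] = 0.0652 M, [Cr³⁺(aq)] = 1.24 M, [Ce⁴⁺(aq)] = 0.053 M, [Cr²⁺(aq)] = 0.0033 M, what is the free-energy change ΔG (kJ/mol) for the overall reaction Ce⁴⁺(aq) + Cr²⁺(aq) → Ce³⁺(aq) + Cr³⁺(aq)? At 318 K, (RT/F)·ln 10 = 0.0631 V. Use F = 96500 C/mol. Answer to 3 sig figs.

E°cell = +1.61 − (−0.40) = +2.01 V; the balanced reaction transfers n = 1 electron.
Here Q = ([Ce³⁺(aq)]·[Cr³⁺(aq)]) / ([Ce⁴⁺(aq)]·[Cr²⁺(aq)]) = 462 (log Q = 2.665), giving E = +2.01 − (0.0631/1)·(2.665) = +1.8418 V.
Then ΔG = −nFE = −1 × 96500 × +1.8418 J/mol = −178 kJ/mol.

−178 kJ/mol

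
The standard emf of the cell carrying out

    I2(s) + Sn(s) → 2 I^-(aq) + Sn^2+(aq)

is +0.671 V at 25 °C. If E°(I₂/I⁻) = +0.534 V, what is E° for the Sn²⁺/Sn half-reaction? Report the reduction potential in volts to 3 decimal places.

−0.137 V

In the reaction as written the I₂/I⁻ couple is reduced (cathode) and Sn²⁺/Sn is oxidized (anode), so E°cell = E°(I₂/I⁻) − E°(Sn²⁺/Sn).
E°(Sn²⁺/Sn) = E°(cathode) − E°cell = +0.534 − (+0.671) = −0.137 V.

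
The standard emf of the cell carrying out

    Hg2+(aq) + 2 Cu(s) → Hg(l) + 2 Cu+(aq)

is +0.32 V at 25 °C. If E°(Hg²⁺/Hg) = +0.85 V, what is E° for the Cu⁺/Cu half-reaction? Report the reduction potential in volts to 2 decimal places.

+0.53 V

In the reaction as written the Hg²⁺/Hg couple is reduced (cathode) and Cu⁺/Cu is oxidized (anode), so E°cell = E°(Hg²⁺/Hg) − E°(Cu⁺/Cu).
E°(Cu⁺/Cu) = E°(cathode) − E°cell = +0.85 − (+0.32) = +0.53 V.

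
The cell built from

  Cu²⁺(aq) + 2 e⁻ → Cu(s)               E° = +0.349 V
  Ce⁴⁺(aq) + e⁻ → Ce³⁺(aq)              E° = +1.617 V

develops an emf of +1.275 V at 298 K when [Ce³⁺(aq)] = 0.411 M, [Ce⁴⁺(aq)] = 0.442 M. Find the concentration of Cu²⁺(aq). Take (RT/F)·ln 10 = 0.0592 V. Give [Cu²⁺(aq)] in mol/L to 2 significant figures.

0.67 M

Ce⁴⁺/Ce³⁺ is the cathode (higher E°); E°cell = +1.617 − (+0.349) = +1.268 V with n = 2.
Since E = E° − (0.0592/n)·log Q, log Q = n(E° − E)/0.0592 = −0.236.
Balancing electrons gives 2 Ce⁴⁺(aq) + Cu(s) → 2 Ce³⁺(aq) + Cu²⁺(aq); thus Q = ([Ce³⁺(aq)]^2·[Cu²⁺(aq)]) / [Ce⁴⁺(aq)]^2.
Isolating [Cu²⁺(aq)] in Q = 10^{−0.236} yields log [Cu²⁺(aq)] = −0.173, i.e. 0.67 M.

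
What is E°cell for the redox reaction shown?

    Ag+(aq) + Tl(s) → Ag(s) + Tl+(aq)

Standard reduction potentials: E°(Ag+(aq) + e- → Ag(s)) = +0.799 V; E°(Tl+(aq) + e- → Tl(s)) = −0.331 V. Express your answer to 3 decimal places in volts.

In the reaction as written, Ag+(aq) is reduced (cathode) and Tl+(aq) is produced by oxidation at the anode.
E°cell = E°(cathode) − E°(anode) = +0.799 − (−0.331) = +1.130 V.

+1.130 V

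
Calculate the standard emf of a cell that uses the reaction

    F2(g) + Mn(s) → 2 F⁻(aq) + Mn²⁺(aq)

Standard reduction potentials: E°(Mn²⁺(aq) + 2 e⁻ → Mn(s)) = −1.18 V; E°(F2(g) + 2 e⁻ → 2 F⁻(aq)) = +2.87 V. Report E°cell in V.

+4.05 V

In the reaction as written, F2(g) is reduced (cathode) and Mn²⁺(aq) is produced by oxidation at the anode.
E°cell = E°(cathode) − E°(anode) = +2.87 − (−1.18) = +4.05 V.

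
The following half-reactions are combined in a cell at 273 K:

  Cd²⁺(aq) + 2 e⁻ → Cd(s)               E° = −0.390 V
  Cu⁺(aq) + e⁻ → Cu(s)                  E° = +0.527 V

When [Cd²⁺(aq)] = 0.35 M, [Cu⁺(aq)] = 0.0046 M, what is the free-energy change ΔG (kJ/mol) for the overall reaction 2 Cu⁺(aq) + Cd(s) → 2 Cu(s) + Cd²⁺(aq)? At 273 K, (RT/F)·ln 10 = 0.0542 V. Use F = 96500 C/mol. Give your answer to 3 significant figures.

−155 kJ/mol

The standard cell potential is +0.527 − (−0.390) = +0.917 V, with n = 2 electrons in the balanced equation.
The reaction quotient is [Cd²⁺(aq)] / [Cu⁺(aq)]^2 = 1.65×10^4; by Nernst, E = +0.917 − (0.0542/2)(4.219) = +0.8027 V.
Finally ΔG = −nFE = −(2)(96500 C/mol)(+0.8027 V) = −155 kJ/mol.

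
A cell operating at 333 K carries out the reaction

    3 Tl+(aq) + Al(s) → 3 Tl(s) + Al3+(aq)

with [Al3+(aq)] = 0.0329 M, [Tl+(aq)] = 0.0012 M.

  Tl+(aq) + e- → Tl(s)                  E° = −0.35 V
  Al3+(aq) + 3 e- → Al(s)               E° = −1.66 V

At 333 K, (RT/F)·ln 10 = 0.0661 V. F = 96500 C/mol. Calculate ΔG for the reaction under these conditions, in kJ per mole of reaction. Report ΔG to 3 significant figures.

E°cell = −0.35 − (−1.66) = +1.31 V; the balanced reaction transfers n = 3 electrons.
The reaction quotient is [Al3+(aq)] / [Tl+(aq)]^3 = 1.9×10^7; by Nernst, E = +1.31 − (0.0661/3)(7.280) = +1.1496 V.
ΔG = −nFE = −(3)(96500)(+1.1496) J/mol = −333 kJ/mol.

−333 kJ/mol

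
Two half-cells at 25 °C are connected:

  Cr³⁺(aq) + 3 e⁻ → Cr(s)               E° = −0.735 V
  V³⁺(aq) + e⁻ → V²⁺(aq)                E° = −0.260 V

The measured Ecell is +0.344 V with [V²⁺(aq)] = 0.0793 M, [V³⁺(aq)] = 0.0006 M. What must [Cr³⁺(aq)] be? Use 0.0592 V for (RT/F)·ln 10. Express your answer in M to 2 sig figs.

1.9 M

V³⁺/V²⁺ is the cathode (higher E°); E°cell = −0.260 − (−0.735) = +0.475 V with n = 3.
Since E = E° − (0.0592/n)·log Q, log Q = n(E° − E)/0.0592 = 6.639.
For 3 V³⁺(aq) + Cr(s) → 3 V²⁺(aq) + Cr³⁺(aq), the reaction quotient is Q = ([V²⁺(aq)]^3·[Cr³⁺(aq)]) / [V³⁺(aq)]^3.
Isolating [Cr³⁺(aq)] in Q = 10^{6.639} yields log [Cr³⁺(aq)] = 0.276, i.e. 1.9 M.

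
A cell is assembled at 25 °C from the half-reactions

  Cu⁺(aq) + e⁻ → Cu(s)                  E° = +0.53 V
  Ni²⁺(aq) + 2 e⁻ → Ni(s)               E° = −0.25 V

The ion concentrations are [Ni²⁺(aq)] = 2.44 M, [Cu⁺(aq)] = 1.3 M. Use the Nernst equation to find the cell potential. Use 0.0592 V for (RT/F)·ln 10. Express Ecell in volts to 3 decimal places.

Since E°(Cu⁺/Cu) > E°(Ni²⁺/Ni), Cu⁺/Cu serves as the cathode.
E°cell = E°cat − E°an = +0.53 − (−0.25) = +0.78 V; n = 2.
Balancing gives 2 Cu⁺(aq) + Ni(s) → 2 Cu(s) + Ni²⁺(aq); hence Q = [Ni²⁺(aq)] / [Cu⁺(aq)]^2 = 1.44 (log Q = 0.160).
Applying E = E° − (RT ln10/nF)·log Q gives +0.78 − (0.0592/2)(0.160) = +0.775 V.

+0.775 V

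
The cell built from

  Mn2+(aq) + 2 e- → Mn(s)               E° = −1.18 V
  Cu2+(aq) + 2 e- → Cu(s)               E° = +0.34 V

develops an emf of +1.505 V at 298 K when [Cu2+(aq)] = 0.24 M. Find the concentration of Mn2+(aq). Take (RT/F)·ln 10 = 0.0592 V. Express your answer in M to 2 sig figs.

With Cu²⁺/Cu at the cathode and Mn²⁺/Mn at the anode, E°cell = +0.34 − (−1.18) = +1.52 V (n = 2).
From the Nernst equation, log Q = n(E° − E)/0.0592 = 2·(+1.52 − (+1.505))/0.0592 = 0.507.
For Cu2+(aq) + Mn(s) → Cu(s) + Mn2+(aq), the reaction quotient is Q = [Mn2+(aq)] / [Cu2+(aq)].
Solving for the unknown gives log [Mn2+(aq)] = −0.113, so [Mn2+(aq)] ≈ 0.77 M.

0.77 M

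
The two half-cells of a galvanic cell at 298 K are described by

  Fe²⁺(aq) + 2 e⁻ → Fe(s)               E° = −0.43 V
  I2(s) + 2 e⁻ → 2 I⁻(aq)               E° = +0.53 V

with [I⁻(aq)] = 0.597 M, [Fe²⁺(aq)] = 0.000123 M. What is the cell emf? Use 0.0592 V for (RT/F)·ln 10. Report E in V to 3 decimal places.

+1.089 V

The I₂/I⁻ couple has the more positive E°, so it is the cathode; Fe²⁺/Fe is the anode.
The standard potential is +0.53 − (−0.43) = +0.96 V and the balanced reaction transfers n = 2 electrons.
For the overall reaction I2(s) + Fe(s) → 2 I⁻(aq) + Fe²⁺(aq), Q = [I⁻(aq)]^2·[Fe²⁺(aq)] = 4.38×10^−5, giving log Q = −4.358.
By the Nernst equation, E = +0.96 − (0.0592/2)·(−4.358) = +1.089 V.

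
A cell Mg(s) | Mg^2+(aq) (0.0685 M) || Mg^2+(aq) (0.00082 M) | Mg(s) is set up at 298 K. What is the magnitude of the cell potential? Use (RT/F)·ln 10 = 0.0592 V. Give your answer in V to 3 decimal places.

0.057 V

For a concentration cell E°cell = 0, since both electrodes use the same couple.
The compartment with the higher Mg^2+(aq) concentration (0.0685 M) acts as the cathode; ions are reduced there and produced at the dilute (0.00082 M) anode.
With n = 2, Ecell = −(0.0592/2)·log([dilute]/[conc]) = −(0.0592/2)·log(0.00082/0.0685) = +0.057 V.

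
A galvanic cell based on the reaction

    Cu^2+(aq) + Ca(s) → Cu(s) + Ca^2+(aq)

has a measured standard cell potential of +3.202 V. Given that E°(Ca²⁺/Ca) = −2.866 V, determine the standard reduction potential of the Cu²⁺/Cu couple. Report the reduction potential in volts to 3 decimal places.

In the reaction as written the Cu²⁺/Cu couple is reduced (cathode) and Ca²⁺/Ca is oxidized (anode), so E°cell = E°(Cu²⁺/Cu) − E°(Ca²⁺/Ca).
E°(Cu²⁺/Cu) = E°cell + E°(anode) = +3.202 + (−2.866) = +0.336 V.

+0.336 V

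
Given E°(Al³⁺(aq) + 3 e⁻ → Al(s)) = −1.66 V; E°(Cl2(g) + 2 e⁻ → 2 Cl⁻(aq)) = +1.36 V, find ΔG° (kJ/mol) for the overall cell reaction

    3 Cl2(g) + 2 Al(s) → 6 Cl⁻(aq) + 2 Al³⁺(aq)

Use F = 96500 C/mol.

In the reaction as written Cl2(g) is reduced, so the Cl₂/Cl⁻ couple is the cathode and Al³⁺/Al is the anode.
E°cell = +1.36 − (−1.66) = +3.02 V; balancing electrons gives n = 6.
ΔG° = −nFE°cell = −(6)(96500)(+3.02) J/mol = −1749 kJ/mol.

−1749 kJ/mol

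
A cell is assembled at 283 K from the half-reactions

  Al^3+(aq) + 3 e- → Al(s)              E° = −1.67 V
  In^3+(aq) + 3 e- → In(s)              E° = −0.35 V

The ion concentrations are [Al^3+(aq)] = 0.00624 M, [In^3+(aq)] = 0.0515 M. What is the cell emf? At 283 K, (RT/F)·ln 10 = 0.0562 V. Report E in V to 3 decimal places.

The In³⁺/In couple has the more positive E°, so it is the cathode; Al³⁺/Al is the anode.
E°cell = −0.35 − (−1.67) = +1.32 V, with n = 3 electrons transferred.
Balancing gives In^3+(aq) + Al(s) → In(s) + Al^3+(aq); hence Q = [Al^3+(aq)] / [In^3+(aq)] = 0.121 (log Q = −0.917).
E = E° − (0.0562/n)·log Q = +1.32 − (0.0562/3)(−0.917) = +1.337 V.

+1.337 V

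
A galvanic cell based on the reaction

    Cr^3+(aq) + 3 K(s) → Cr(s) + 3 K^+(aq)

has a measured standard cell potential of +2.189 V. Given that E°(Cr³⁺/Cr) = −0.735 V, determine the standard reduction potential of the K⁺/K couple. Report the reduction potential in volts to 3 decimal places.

In the reaction as written the Cr³⁺/Cr couple is reduced (cathode) and K⁺/K is oxidized (anode), so E°cell = E°(Cr³⁺/Cr) − E°(K⁺/K).
E°(K⁺/K) = E°(cathode) − E°cell = −0.735 − (+2.189) = −2.924 V.

−2.924 V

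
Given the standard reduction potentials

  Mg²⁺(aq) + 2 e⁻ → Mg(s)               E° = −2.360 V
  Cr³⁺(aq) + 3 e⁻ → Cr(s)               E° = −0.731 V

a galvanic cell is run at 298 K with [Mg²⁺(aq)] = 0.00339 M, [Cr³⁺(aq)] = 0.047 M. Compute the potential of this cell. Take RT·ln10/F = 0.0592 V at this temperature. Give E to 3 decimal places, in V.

+1.676 V

Cr³⁺/Cr is reduced (cathode, E° = −0.731 V) and Mg²⁺/Mg is oxidized (anode).
The standard potential is −0.731 − (−2.360) = +1.629 V and the balanced reaction transfers n = 6 electrons.
The balanced reaction is 2 Cr³⁺(aq) + 3 Mg(s) → 2 Cr(s) + 3 Mg²⁺(aq), so Q = [Mg²⁺(aq)]^3 / [Cr³⁺(aq)]^2 = 1.76×10^−5 and log Q = −4.754.
By the Nernst equation, E = +1.629 − (0.0592/6)·(−4.754) = +1.676 V.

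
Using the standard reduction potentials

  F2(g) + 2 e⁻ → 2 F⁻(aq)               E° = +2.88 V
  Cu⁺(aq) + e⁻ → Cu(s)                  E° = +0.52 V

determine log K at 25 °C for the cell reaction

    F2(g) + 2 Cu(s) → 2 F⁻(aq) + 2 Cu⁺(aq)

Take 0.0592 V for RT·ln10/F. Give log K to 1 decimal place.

log K = 79.7

The F₂/F⁻ couple is reduced (cathode); E°cell = +2.88 − (+0.52) = +2.36 V with n = 2.
At equilibrium E = 0, so log K = nE°cell / 0.0592 = (2)(+2.36) / 0.0592 = 79.7.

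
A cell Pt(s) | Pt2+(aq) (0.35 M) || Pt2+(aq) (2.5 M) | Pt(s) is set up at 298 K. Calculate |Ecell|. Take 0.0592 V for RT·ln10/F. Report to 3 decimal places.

For a concentration cell E°cell = 0, since both electrodes use the same couple.
The compartment with the higher Pt2+(aq) concentration (2.5 M) acts as the cathode; ions are reduced there and produced at the dilute (0.35 M) anode.
With n = 2, Ecell = −(0.0592/2)·log([dilute]/[conc]) = −(0.0592/2)·log(0.35/2.5) = +0.025 V.

0.025 V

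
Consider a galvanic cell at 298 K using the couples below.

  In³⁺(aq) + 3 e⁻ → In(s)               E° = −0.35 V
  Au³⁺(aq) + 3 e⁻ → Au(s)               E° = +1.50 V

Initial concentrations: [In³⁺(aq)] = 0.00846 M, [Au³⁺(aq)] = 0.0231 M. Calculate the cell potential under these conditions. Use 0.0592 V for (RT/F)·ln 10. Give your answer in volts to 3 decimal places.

Since E°(Au³⁺/Au) > E°(In³⁺/In), Au³⁺/Au serves as the cathode.
E°cell = +1.50 − (−0.35) = +1.85 V, with n = 3 electrons transferred.
Balancing gives Au³⁺(aq) + In(s) → Au(s) + In³⁺(aq); hence Q = [In³⁺(aq)] / [Au³⁺(aq)] = 0.366 (log Q = −0.436).
E = E° − (0.0592/n)·log Q = +1.85 − (0.0592/3)(−0.436) = +1.859 V.

+1.859 V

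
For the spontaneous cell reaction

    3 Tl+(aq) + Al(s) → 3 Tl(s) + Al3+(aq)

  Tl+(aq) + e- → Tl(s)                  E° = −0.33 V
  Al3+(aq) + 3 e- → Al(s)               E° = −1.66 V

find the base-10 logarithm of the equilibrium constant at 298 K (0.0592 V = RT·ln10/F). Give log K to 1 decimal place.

log K = 67.4

The Tl⁺/Tl couple is reduced (cathode); E°cell = −0.33 − (−1.66) = +1.33 V with n = 3.
At equilibrium E = 0, so log K = nE°cell / 0.0592 = (3)(+1.33) / 0.0592 = 67.4.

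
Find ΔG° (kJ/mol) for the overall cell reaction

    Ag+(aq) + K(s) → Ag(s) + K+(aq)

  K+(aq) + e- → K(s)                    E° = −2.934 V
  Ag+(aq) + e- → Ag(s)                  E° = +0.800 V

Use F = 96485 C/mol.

In the reaction as written Ag+(aq) is reduced, so the Ag⁺/Ag couple is the cathode and K⁺/K is the anode.
E°cell = +0.800 − (−2.934) = +3.734 V; balancing electrons gives n = 1.
ΔG° = −nFE°cell = −(1)(96485)(+3.734) J/mol = −360 kJ/mol.

−360 kJ/mol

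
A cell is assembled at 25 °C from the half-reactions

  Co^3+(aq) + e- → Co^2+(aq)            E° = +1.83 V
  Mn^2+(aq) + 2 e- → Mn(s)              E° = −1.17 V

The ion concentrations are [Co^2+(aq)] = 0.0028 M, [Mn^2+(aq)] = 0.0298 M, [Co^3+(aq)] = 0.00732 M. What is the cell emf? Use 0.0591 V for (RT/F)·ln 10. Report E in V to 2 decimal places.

The Co³⁺/Co²⁺ couple has the more positive E°, so it is the cathode; Mn²⁺/Mn is the anode.
The standard potential is +1.83 − (−1.17) = +3.00 V and the balanced reaction transfers n = 2 electrons.
For the overall reaction 2 Co^3+(aq) + Mn(s) → 2 Co^2+(aq) + Mn^2+(aq), Q = ([Co^2+(aq)]^2·[Mn^2+(aq)]) / [Co^3+(aq)]^2 = 0.00436, giving log Q = −2.360.
By the Nernst equation, E = +3.00 − (0.0591/2)·(−2.360) = +3.07 V.

+3.07 V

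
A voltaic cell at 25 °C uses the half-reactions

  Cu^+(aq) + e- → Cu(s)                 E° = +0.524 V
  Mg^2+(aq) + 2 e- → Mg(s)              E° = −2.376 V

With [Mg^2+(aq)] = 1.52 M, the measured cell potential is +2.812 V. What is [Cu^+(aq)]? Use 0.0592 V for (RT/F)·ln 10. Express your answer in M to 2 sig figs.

The Cu⁺/Cu couple has the larger reduction potential, so it is the cathode: E°cell = +0.524 − (−2.376) = +2.900 V and n = 2.
From the Nernst equation, log Q = n(E° − E)/0.0592 = 2·(+2.900 − (+2.812))/0.0592 = 2.973.
For 2 Cu^+(aq) + Mg(s) → 2 Cu(s) + Mg^2+(aq), the reaction quotient is Q = [Mg^2+(aq)] / [Cu^+(aq)]^2.
Isolating [Cu^+(aq)] in Q = 10^{2.973} yields log [Cu^+(aq)] = −1.396, i.e. 0.040 M.

0.040 M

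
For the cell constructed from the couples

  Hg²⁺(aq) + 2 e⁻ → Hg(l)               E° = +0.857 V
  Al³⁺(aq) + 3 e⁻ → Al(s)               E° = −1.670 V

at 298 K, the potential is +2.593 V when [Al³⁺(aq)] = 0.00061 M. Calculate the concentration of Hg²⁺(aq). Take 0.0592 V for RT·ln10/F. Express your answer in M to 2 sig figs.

1.2 M

The Hg²⁺/Hg couple has the larger reduction potential, so it is the cathode: E°cell = +0.857 − (−1.670) = +2.527 V and n = 6.
Since E = E° − (0.0592/n)·log Q, log Q = n(E° − E)/0.0592 = −6.689.
The balanced reaction is 3 Hg²⁺(aq) + 2 Al(s) → 3 Hg(l) + 2 Al³⁺(aq), so Q = [Al³⁺(aq)]^2 / [Hg²⁺(aq)]^3.
Isolating [Hg²⁺(aq)] in Q = 10^{−6.689} yields log [Hg²⁺(aq)] = 0.087, i.e. 1.2 M.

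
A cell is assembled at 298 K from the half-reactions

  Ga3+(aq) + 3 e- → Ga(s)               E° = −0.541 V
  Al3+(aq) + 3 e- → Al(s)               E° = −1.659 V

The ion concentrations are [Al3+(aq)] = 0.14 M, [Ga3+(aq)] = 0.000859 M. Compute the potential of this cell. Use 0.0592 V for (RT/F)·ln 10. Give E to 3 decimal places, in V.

+1.074 V

The Ga³⁺/Ga couple has the more positive E°, so it is the cathode; Al³⁺/Al is the anode.
E°cell = −0.541 − (−1.659) = +1.118 V, with n = 3 electrons transferred.
The balanced reaction is Ga3+(aq) + Al(s) → Ga(s) + Al3+(aq), so Q = [Al3+(aq)] / [Ga3+(aq)] = 163 and log Q = 2.212.
Applying E = E° − (RT ln10/nF)·log Q gives +1.118 − (0.0592/3)(2.212) = +1.074 V.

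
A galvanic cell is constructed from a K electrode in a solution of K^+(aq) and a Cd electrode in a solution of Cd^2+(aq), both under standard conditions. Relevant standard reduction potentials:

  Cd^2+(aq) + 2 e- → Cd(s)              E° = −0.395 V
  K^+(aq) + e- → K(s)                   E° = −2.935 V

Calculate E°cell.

The Cd²⁺/Cd couple has the higher E°, so Cd ion is reduced (cathode) and K is oxidized (anode).
E°cell = E°(cathode) − E°(anode) = −0.395 − (−2.935) = +2.540 V.

+2.540 V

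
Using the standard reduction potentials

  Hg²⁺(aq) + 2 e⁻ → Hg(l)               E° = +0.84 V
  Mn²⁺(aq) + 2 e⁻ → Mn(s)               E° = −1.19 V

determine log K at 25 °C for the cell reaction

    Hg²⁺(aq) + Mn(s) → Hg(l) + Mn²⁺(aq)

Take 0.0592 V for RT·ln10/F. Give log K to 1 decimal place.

log K = 68.6

The Hg²⁺/Hg couple is reduced (cathode); E°cell = +0.84 − (−1.19) = +2.03 V with n = 2.
At equilibrium E = 0, so log K = nE°cell / 0.0592 = (2)(+2.03) / 0.0592 = 68.6.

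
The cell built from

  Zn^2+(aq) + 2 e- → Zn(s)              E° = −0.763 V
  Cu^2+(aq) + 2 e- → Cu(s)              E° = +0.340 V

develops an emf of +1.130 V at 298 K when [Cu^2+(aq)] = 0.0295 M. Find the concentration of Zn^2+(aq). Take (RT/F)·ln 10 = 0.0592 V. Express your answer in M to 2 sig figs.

With Cu²⁺/Cu at the cathode and Zn²⁺/Zn at the anode, E°cell = +0.340 − (−0.763) = +1.103 V (n = 2).
From the Nernst equation, log Q = n(E° − E)/0.0592 = 2·(+1.103 − (+1.130))/0.0592 = −0.912.
The balanced reaction is Cu^2+(aq) + Zn(s) → Cu(s) + Zn^2+(aq), so Q = [Zn^2+(aq)] / [Cu^2+(aq)].
Solving for the unknown gives log [Zn^2+(aq)] = −2.442, so [Zn^2+(aq)] ≈ 0.0036 M.

0.0036 M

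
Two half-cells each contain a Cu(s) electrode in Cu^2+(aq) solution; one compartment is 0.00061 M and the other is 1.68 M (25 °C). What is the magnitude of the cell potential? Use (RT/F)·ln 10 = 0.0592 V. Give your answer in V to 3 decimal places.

0.102 V

For a concentration cell E°cell = 0, since both electrodes use the same couple.
The compartment with the higher Cu^2+(aq) concentration (1.68 M) acts as the cathode; ions are reduced there and produced at the dilute (0.00061 M) anode.
With n = 2, Ecell = −(0.0592/2)·log([dilute]/[conc]) = −(0.0592/2)·log(0.00061/1.68) = +0.102 V.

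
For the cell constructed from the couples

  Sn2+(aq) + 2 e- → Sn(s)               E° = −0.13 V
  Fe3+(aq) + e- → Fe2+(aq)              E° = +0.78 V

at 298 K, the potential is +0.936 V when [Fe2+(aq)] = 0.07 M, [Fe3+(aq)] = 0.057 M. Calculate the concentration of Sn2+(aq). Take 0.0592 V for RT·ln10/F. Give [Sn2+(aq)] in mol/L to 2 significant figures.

0.088 M

Fe³⁺/Fe²⁺ is the cathode (higher E°); E°cell = +0.78 − (−0.13) = +0.91 V with n = 2.
Since E = E° − (0.0592/n)·log Q, log Q = n(E° − E)/0.0592 = −0.878.
Balancing electrons gives 2 Fe3+(aq) + Sn(s) → 2 Fe2+(aq) + Sn2+(aq); thus Q = ([Fe2+(aq)]^2·[Sn2+(aq)]) / [Fe3+(aq)]^2.
Solving for the unknown gives log [Sn2+(aq)] = −1.056, so [Sn2+(aq)] ≈ 0.088 M.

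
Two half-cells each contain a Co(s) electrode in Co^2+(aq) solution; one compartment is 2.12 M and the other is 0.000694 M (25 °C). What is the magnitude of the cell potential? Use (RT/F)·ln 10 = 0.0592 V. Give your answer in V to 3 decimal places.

0.103 V

For a concentration cell E°cell = 0, since both electrodes use the same couple.
The compartment with the higher Co^2+(aq) concentration (2.12 M) acts as the cathode; ions are reduced there and produced at the dilute (0.000694 M) anode.
With n = 2, Ecell = −(0.0592/2)·log([dilute]/[conc]) = −(0.0592/2)·log(0.000694/2.12) = +0.103 V.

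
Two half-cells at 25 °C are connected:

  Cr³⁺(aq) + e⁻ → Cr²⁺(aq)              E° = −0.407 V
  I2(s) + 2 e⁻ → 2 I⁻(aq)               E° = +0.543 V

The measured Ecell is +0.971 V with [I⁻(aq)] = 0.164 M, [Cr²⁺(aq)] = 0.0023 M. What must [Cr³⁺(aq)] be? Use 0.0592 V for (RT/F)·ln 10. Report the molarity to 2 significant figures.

0.0062 M

I₂/I⁻ is the cathode (higher E°); E°cell = +0.543 − (−0.407) = +0.950 V with n = 2.
Since E = E° − (0.0592/n)·log Q, log Q = n(E° − E)/0.0592 = −0.709.
For I2(s) + 2 Cr²⁺(aq) → 2 I⁻(aq) + 2 Cr³⁺(aq), the reaction quotient is Q = ([I⁻(aq)]^2·[Cr³⁺(aq)]^2) / [Cr²⁺(aq)]^2.
Substituting the known concentrations and solving, log [Cr³⁺(aq)] = −2.208 and [Cr³⁺(aq)] = 0.0062 M.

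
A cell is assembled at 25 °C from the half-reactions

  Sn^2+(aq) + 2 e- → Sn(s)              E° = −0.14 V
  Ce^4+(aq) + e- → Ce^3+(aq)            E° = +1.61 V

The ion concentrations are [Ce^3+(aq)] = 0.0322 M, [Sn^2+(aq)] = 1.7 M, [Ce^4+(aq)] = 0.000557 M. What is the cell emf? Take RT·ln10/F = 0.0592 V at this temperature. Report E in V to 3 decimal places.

+1.639 V

Ce⁴⁺/Ce³⁺ is reduced (cathode, E° = +1.61 V) and Sn²⁺/Sn is oxidized (anode).
E°cell = +1.61 − (−0.14) = +1.75 V, with n = 2 electrons transferred.
The balanced reaction is 2 Ce^4+(aq) + Sn(s) → 2 Ce^3+(aq) + Sn^2+(aq), so Q = ([Ce^3+(aq)]^2·[Sn^2+(aq)]) / [Ce^4+(aq)]^2 = 5.68×10^3 and log Q = 3.754.
By the Nernst equation, E = +1.75 − (0.0592/2)·(3.754) = +1.639 V.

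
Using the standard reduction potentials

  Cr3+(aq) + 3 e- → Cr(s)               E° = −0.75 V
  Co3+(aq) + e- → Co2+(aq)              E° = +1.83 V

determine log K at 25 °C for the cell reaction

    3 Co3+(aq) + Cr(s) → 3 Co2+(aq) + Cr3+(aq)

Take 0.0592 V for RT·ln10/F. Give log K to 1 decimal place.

log K = 130.7

The Co³⁺/Co²⁺ couple is reduced (cathode); E°cell = +1.83 − (−0.75) = +2.58 V with n = 3.
At equilibrium E = 0, so log K = nE°cell / 0.0592 = (3)(+2.58) / 0.0592 = 130.7.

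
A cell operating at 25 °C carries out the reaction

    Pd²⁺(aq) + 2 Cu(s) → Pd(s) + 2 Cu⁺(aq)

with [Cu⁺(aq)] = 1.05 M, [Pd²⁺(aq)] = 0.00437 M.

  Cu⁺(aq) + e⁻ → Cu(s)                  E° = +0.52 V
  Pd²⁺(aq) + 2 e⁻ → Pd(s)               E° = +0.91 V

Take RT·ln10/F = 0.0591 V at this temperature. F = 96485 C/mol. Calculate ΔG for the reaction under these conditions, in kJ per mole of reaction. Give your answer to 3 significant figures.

−61.6 kJ/mol

With Pd²⁺/Pd reduced at the cathode, E°cell = +0.91 − (+0.52) = +0.39 V and n = 2.
The reaction quotient is [Cu⁺(aq)]^2 / [Pd²⁺(aq)] = 252; by Nernst, E = +0.39 − (0.0591/2)(2.402) = +0.3190 V.
Finally ΔG = −nFE = −(2)(96485 C/mol)(+0.3190 V) = −61.6 kJ/mol.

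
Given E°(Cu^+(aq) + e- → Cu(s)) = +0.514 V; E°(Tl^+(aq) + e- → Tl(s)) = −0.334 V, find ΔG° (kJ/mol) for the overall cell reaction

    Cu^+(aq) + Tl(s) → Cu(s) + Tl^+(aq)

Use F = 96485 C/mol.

−81.8 kJ/mol

In the reaction as written Cu^+(aq) is reduced, so the Cu⁺/Cu couple is the cathode and Tl⁺/Tl is the anode.
E°cell = +0.514 − (−0.334) = +0.848 V; balancing electrons gives n = 1.
ΔG° = −nFE°cell = −(1)(96485)(+0.848) J/mol = −81.8 kJ/mol.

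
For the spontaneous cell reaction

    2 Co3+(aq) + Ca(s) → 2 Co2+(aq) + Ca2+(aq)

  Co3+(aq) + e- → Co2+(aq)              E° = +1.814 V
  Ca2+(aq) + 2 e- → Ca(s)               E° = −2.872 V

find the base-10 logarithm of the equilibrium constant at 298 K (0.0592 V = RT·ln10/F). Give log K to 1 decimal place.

The Co³⁺/Co²⁺ couple is reduced (cathode); E°cell = +1.814 − (−2.872) = +4.686 V with n = 2.
At equilibrium E = 0, so log K = nE°cell / 0.0592 = (2)(+4.686) / 0.0592 = 158.3.

log K = 158.3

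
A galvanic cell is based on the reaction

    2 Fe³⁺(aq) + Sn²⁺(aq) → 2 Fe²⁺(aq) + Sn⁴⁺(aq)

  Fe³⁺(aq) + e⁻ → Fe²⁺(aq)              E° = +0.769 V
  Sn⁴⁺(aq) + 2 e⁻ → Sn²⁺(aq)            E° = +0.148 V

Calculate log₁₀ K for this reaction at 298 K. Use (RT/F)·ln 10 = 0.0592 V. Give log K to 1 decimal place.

The Fe³⁺/Fe²⁺ couple is reduced (cathode); E°cell = +0.769 − (+0.148) = +0.621 V with n = 2.
At equilibrium E = 0, so log K = nE°cell / 0.0592 = (2)(+0.621) / 0.0592 = 21.0.

log K = 21.0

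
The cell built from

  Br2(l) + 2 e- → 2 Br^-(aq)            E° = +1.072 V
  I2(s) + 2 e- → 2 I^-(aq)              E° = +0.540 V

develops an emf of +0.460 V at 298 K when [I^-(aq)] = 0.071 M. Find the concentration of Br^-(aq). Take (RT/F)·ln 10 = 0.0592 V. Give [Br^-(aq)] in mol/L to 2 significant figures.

With Br₂/Br⁻ at the cathode and I₂/I⁻ at the anode, E°cell = +1.072 − (+0.540) = +0.532 V (n = 2).
Since E = E° − (0.0592/n)·log Q, log Q = n(E° − E)/0.0592 = 2.432.
Balancing electrons gives Br2(l) + 2 I^-(aq) → 2 Br^-(aq) + I2(s); thus Q = [Br^-(aq)]^2 / [I^-(aq)]^2.
Solving for the unknown gives log [Br^-(aq)] = 0.067, so [Br^-(aq)] ≈ 1.2 M.

1.2 M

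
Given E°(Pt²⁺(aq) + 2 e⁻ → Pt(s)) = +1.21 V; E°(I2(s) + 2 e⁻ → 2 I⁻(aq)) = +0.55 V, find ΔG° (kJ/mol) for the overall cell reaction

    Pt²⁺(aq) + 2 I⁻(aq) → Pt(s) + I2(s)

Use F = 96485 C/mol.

−127 kJ/mol

In the reaction as written Pt²⁺(aq) is reduced, so the Pt²⁺/Pt couple is the cathode and I₂/I⁻ is the anode.
E°cell = +1.21 − (+0.55) = +0.66 V; balancing electrons gives n = 2.
ΔG° = −nFE°cell = −(2)(96485)(+0.66) J/mol = −127 kJ/mol.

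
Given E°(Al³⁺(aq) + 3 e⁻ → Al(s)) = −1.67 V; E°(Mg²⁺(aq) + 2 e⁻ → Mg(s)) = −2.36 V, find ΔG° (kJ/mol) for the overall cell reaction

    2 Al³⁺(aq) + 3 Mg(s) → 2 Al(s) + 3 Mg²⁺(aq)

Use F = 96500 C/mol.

−400 kJ/mol

In the reaction as written Al³⁺(aq) is reduced, so the Al³⁺/Al couple is the cathode and Mg²⁺/Mg is the anode.
E°cell = −1.67 − (−2.36) = +0.69 V; balancing electrons gives n = 6.
ΔG° = −nFE°cell = −(6)(96500)(+0.69) J/mol = −400 kJ/mol.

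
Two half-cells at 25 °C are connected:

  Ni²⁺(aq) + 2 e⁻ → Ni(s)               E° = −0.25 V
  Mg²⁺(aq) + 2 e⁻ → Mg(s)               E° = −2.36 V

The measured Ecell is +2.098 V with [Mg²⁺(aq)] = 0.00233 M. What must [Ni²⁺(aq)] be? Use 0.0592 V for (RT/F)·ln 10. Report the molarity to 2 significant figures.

0.00092 M

Ni²⁺/Ni is the cathode (higher E°); E°cell = −0.25 − (−2.36) = +2.11 V with n = 2.
Since E = E° − (0.0592/n)·log Q, log Q = n(E° − E)/0.0592 = 0.405.
Balancing electrons gives Ni²⁺(aq) + Mg(s) → Ni(s) + Mg²⁺(aq); thus Q = [Mg²⁺(aq)] / [Ni²⁺(aq)].
Isolating [Ni²⁺(aq)] in Q = 10^{0.405} yields log [Ni²⁺(aq)] = −3.038, i.e. 0.00092 M.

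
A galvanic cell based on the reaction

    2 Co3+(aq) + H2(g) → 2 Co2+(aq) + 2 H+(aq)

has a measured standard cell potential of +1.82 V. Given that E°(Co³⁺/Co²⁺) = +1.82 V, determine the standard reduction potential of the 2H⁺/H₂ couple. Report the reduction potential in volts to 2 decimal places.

+0.00 V

In the reaction as written the Co³⁺/Co²⁺ couple is reduced (cathode) and 2H⁺/H₂ is oxidized (anode), so E°cell = E°(Co³⁺/Co²⁺) − E°(2H⁺/H₂).
E°(2H⁺/H₂) = E°(cathode) − E°cell = +1.82 − (+1.82) = +0.00 V.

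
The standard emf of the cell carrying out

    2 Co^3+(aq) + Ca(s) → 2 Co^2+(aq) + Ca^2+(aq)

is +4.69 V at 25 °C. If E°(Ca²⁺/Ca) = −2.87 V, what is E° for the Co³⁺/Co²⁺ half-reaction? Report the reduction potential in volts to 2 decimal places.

In the reaction as written the Co³⁺/Co²⁺ couple is reduced (cathode) and Ca²⁺/Ca is oxidized (anode), so E°cell = E°(Co³⁺/Co²⁺) − E°(Ca²⁺/Ca).
E°(Co³⁺/Co²⁺) = E°cell + E°(anode) = +4.69 + (−2.87) = +1.82 V.

+1.82 V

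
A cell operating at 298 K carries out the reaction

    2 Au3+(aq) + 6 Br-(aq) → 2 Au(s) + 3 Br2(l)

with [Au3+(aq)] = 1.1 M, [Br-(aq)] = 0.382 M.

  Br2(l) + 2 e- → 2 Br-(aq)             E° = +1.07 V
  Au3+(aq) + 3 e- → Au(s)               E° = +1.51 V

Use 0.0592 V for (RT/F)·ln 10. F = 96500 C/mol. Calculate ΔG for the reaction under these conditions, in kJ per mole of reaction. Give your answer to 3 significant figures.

With Au³⁺/Au reduced at the cathode, E°cell = +1.51 − (+1.07) = +0.44 V and n = 6.
Here Q = 1 / ([Au3+(aq)]^2·[Br-(aq)]^6) = 266 (log Q = 2.425), giving E = +0.44 − (0.0592/6)·(2.425) = +0.4161 V.
Then ΔG = −nFE = −6 × 96500 × +0.4161 J/mol = −241 kJ/mol.

−241 kJ/mol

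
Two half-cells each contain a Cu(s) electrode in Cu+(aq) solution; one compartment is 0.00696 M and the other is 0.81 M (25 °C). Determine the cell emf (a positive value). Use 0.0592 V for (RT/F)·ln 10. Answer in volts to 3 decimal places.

0.122 V

For a concentration cell E°cell = 0, since both electrodes use the same couple.
The compartment with the higher Cu+(aq) concentration (0.81 M) acts as the cathode; ions are reduced there and produced at the dilute (0.00696 M) anode.
With n = 1, Ecell = −(0.0592/1)·log([dilute]/[conc]) = −(0.0592/1)·log(0.00696/0.81) = +0.122 V.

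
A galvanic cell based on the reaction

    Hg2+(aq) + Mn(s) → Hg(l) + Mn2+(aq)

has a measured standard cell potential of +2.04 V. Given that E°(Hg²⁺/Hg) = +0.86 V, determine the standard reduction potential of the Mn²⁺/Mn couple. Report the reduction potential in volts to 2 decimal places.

−1.18 V

In the reaction as written the Hg²⁺/Hg couple is reduced (cathode) and Mn²⁺/Mn is oxidized (anode), so E°cell = E°(Hg²⁺/Hg) − E°(Mn²⁺/Mn).
E°(Mn²⁺/Mn) = E°(cathode) − E°cell = +0.86 − (+2.04) = −1.18 V.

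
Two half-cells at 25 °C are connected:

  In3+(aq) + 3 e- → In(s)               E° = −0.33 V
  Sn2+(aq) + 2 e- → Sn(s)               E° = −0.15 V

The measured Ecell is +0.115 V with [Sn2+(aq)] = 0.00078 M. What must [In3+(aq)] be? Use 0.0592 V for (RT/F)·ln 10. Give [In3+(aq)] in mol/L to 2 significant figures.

The Sn²⁺/Sn couple has the larger reduction potential, so it is the cathode: E°cell = −0.15 − (−0.33) = +0.18 V and n = 6.
Rearranging E = E° − (0.0592/n)·log Q gives log Q = 6(+0.18 − (+0.115))/0.0592 = 6.588.
The balanced reaction is 3 Sn2+(aq) + 2 In(s) → 3 Sn(s) + 2 In3+(aq), so Q = [In3+(aq)]^2 / [Sn2+(aq)]^3.
Solving for the unknown gives log [In3+(aq)] = −1.368, so [In3+(aq)] ≈ 0.043 M.

0.043 M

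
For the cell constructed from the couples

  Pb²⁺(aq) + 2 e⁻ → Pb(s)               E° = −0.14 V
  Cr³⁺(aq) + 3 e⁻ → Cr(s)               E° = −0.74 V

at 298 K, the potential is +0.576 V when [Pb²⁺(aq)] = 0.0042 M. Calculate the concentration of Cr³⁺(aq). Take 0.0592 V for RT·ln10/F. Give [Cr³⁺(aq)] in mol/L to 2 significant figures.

With Pb²⁺/Pb at the cathode and Cr³⁺/Cr at the anode, E°cell = −0.14 − (−0.74) = +0.60 V (n = 6).
From the Nernst equation, log Q = n(E° − E)/0.0592 = 6·(+0.60 − (+0.576))/0.0592 = 2.432.
The balanced reaction is 3 Pb²⁺(aq) + 2 Cr(s) → 3 Pb(s) + 2 Cr³⁺(aq), so Q = [Cr³⁺(aq)]^2 / [Pb²⁺(aq)]^3.
Substituting the known concentrations and solving, log [Cr³⁺(aq)] = −2.349 and [Cr³⁺(aq)] = 0.0045 M.

0.0045 M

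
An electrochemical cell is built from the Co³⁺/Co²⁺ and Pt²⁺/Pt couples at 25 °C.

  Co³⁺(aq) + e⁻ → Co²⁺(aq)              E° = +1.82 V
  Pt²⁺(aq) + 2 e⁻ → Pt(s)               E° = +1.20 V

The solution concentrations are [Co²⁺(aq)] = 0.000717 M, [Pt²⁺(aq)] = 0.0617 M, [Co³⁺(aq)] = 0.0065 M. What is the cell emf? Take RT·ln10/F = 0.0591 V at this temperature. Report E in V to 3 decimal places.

+0.712 V

Co³⁺/Co²⁺ is reduced (cathode, E° = +1.82 V) and Pt²⁺/Pt is oxidized (anode).
E°cell = E°cat − E°an = +1.82 − (+1.20) = +0.62 V; n = 2.
Balancing gives 2 Co³⁺(aq) + Pt(s) → 2 Co²⁺(aq) + Pt²⁺(aq); hence Q = ([Co²⁺(aq)]^2·[Pt²⁺(aq)]) / [Co³⁺(aq)]^2 = 0.000751 (log Q = −3.125).
Applying E = E° − (RT ln10/nF)·log Q gives +0.62 − (0.0591/2)(−3.125) = +0.712 V.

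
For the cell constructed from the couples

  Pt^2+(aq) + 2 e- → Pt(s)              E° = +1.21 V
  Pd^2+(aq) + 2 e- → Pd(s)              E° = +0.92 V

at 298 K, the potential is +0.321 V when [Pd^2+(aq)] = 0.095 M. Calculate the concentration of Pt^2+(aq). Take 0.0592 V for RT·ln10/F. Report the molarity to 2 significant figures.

With Pt²⁺/Pt at the cathode and Pd²⁺/Pd at the anode, E°cell = +1.21 − (+0.92) = +0.29 V (n = 2).
Rearranging E = E° − (0.0592/n)·log Q gives log Q = 2(+0.29 − (+0.321))/0.0592 = −1.047.
For Pt^2+(aq) + Pd(s) → Pt(s) + Pd^2+(aq), the reaction quotient is Q = [Pd^2+(aq)] / [Pt^2+(aq)].
Solving for the unknown gives log [Pt^2+(aq)] = 0.025, so [Pt^2+(aq)] ≈ 1.1 M.

1.1 M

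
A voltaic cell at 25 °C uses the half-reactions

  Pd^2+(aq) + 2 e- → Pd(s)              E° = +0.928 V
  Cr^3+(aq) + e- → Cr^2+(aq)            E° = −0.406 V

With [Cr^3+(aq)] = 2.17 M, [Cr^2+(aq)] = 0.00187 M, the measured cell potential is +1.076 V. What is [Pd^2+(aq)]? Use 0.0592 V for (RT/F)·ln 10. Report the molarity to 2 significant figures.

Pd²⁺/Pd is the cathode (higher E°); E°cell = +0.928 − (−0.406) = +1.334 V with n = 2.
Since E = E° − (0.0592/n)·log Q, log Q = n(E° − E)/0.0592 = 8.716.
The balanced reaction is Pd^2+(aq) + 2 Cr^2+(aq) → Pd(s) + 2 Cr^3+(aq), so Q = [Cr^3+(aq)]^2 / ([Pd^2+(aq)]·[Cr^2+(aq)]^2).
Isolating [Pd^2+(aq)] in Q = 10^{8.716} yields log [Pd^2+(aq)] = −2.587, i.e. 0.0026 M.

0.0026 M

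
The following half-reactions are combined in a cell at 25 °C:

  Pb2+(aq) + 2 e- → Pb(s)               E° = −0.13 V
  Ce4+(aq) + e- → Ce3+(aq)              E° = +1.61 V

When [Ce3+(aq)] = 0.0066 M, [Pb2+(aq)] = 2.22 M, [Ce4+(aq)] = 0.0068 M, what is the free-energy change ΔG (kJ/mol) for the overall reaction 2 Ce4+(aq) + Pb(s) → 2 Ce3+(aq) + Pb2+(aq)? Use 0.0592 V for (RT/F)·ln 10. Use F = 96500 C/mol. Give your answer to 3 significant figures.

−334 kJ/mol

With Ce⁴⁺/Ce³⁺ reduced at the cathode, E°cell = +1.61 − (−0.13) = +1.74 V and n = 2.
Here Q = ([Ce3+(aq)]^2·[Pb2+(aq)]) / [Ce4+(aq)]^2 = 2.09 (log Q = 0.320), giving E = +1.74 − (0.0592/2)·(0.320) = +1.7305 V.
ΔG = −nFE = −(2)(96500)(+1.7305) J/mol = −334 kJ/mol.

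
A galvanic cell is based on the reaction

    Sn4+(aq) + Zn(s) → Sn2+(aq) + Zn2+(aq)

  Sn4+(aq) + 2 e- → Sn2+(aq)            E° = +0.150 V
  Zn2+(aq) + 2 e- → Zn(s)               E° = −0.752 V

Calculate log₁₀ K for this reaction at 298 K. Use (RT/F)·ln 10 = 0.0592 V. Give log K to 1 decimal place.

log K = 30.5

The Sn⁴⁺/Sn²⁺ couple is reduced (cathode); E°cell = +0.150 − (−0.752) = +0.902 V with n = 2.
At equilibrium E = 0, so log K = nE°cell / 0.0592 = (2)(+0.902) / 0.0592 = 30.5.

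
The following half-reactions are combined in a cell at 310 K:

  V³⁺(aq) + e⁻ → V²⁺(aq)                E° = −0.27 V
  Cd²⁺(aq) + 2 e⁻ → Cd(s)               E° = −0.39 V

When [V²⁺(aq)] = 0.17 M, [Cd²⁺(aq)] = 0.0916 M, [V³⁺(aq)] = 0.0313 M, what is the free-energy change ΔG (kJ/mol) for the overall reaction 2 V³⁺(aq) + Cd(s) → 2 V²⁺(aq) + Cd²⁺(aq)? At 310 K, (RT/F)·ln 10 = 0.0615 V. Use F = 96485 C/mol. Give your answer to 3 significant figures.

The standard cell potential is −0.27 − (−0.39) = +0.12 V, with n = 2 electrons in the balanced equation.
Q = ([V²⁺(aq)]^2·[Cd²⁺(aq)]) / [V³⁺(aq)]^2 = 2.7, so log Q = 0.432 and E = +0.12 − (0.0615/2)(0.432) = +0.1067 V.
ΔG = −nFE = −(2)(96485)(+0.1067) J/mol = −20.6 kJ/mol.

−20.6 kJ/mol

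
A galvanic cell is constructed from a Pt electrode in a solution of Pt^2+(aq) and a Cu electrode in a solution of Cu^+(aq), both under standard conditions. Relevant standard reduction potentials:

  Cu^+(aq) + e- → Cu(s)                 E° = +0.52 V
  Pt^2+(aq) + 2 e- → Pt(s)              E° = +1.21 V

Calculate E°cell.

+0.69 V

Of the two couples in this cell, the one with the more positive reduction potential is reduced at the cathode: here that is Pt²⁺/Pt (+1.21 V); Cu⁺/Cu (+0.52 V) is the anode.
E°cell = E°(cathode) − E°(anode) = +1.21 − (+0.52) = +0.69 V.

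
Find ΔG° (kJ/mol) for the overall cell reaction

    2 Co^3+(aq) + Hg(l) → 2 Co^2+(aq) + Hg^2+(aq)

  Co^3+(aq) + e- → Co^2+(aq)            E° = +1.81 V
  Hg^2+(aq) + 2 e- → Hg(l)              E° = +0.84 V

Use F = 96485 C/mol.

In the reaction as written Co^3+(aq) is reduced, so the Co³⁺/Co²⁺ couple is the cathode and Hg²⁺/Hg is the anode.
E°cell = +1.81 − (+0.84) = +0.97 V; balancing electrons gives n = 2.
ΔG° = −nFE°cell = −(2)(96485)(+0.97) J/mol = −187 kJ/mol.

−187 kJ/mol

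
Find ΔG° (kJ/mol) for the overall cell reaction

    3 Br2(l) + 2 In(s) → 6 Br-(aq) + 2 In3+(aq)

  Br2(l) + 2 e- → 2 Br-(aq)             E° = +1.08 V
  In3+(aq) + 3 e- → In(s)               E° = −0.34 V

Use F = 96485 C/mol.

−822 kJ/mol

In the reaction as written Br2(l) is reduced, so the Br₂/Br⁻ couple is the cathode and In³⁺/In is the anode.
E°cell = +1.08 − (−0.34) = +1.42 V; balancing electrons gives n = 6.
ΔG° = −nFE°cell = −(6)(96485)(+1.42) J/mol = −822 kJ/mol.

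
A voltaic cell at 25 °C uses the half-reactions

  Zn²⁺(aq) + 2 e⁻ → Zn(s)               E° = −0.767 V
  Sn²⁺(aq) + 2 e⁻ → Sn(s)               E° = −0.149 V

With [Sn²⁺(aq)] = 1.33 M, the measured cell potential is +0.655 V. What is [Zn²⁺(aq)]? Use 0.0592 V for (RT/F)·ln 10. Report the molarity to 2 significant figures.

Sn²⁺/Sn is the cathode (higher E°); E°cell = −0.149 − (−0.767) = +0.618 V with n = 2.
Rearranging E = E° − (0.0592/n)·log Q gives log Q = 2(+0.618 − (+0.655))/0.0592 = −1.250.
The balanced reaction is Sn²⁺(aq) + Zn(s) → Sn(s) + Zn²⁺(aq), so Q = [Zn²⁺(aq)] / [Sn²⁺(aq)].
Solving for the unknown gives log [Zn²⁺(aq)] = −1.126, so [Zn²⁺(aq)] ≈ 0.075 M.

0.075 M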